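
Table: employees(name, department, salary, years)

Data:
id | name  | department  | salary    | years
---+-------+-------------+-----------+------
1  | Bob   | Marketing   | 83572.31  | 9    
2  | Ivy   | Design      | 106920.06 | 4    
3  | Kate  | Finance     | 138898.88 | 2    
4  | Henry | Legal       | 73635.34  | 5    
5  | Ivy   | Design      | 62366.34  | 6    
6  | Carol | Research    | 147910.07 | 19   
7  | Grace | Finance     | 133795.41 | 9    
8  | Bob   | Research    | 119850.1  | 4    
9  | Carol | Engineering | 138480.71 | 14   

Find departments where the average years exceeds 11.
SELECT department, AVG(years)
FROM employees
GROUP BY department
HAVING AVG(years) > 11

Result:
  Engineering: avg=14.00
  Research: avg=11.50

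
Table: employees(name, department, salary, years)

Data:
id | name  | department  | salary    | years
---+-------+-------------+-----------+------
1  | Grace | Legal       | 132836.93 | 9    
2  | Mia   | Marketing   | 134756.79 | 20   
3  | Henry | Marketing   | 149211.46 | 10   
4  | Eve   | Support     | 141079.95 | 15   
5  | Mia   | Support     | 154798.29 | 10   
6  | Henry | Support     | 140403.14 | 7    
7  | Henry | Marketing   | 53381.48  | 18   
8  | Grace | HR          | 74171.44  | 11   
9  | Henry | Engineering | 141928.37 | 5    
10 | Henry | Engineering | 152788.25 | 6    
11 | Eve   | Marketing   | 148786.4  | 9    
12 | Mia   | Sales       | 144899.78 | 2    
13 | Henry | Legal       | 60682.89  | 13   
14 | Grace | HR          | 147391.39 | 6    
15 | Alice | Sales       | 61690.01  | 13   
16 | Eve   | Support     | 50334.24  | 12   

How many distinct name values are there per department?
SELECT department, COUNT(DISTINCT name)
FROM employees
GROUP BY department

Result:
  Engineering: 1 distinct
  HR: 1 distinct
  Legal: 2 distinct
  Marketing: 3 distinct
  Sales: 2 distinct
  Support: 3 distinct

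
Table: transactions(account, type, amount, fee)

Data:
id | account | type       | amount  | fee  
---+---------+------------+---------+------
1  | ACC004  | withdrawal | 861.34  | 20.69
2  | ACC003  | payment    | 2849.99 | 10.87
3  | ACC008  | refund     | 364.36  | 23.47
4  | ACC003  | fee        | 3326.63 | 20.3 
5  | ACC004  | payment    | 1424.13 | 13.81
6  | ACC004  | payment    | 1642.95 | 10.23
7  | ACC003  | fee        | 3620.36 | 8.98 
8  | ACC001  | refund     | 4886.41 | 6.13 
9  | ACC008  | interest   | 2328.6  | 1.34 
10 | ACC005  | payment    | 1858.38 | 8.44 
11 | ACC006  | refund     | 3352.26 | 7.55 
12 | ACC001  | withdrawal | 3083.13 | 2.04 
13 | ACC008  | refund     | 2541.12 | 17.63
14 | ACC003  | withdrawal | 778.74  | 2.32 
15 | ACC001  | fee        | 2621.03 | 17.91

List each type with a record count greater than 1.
SELECT type, COUNT(*) as cnt
FROM transactions
GROUP BY type
HAVING COUNT(*) > 1

Result:
  fee: 3
  payment: 4
  refund: 4
  withdrawal: 3

Note: HAVING filters groups after aggregation, WHERE filters rows before.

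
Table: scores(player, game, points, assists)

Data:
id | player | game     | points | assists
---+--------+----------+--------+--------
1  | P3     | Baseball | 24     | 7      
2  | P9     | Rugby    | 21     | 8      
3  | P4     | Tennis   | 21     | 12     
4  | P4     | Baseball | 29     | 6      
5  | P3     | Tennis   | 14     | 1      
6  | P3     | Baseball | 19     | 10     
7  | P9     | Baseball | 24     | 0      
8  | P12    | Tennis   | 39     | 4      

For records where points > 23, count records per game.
SELECT game, COUNT(*)
FROM scores
WHERE points > 23
GROUP BY game

Note: WHERE filters rows before grouping.

Result:
  Baseball: 3
  Tennis: 1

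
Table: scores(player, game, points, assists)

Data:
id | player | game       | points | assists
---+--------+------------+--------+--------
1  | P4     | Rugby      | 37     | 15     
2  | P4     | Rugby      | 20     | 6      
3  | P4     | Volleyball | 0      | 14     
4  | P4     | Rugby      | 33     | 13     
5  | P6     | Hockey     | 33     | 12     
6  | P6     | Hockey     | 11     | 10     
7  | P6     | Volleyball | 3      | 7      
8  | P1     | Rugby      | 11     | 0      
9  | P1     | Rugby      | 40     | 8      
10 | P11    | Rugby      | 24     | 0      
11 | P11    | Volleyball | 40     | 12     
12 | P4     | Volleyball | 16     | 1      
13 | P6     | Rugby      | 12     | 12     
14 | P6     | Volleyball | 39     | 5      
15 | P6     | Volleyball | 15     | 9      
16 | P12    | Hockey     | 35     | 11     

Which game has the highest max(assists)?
SELECT game, MAX(assists) as val
FROM scores
GROUP BY game
ORDER BY val DESC
LIMIT 1

Result: Rugby with max(assists) = 15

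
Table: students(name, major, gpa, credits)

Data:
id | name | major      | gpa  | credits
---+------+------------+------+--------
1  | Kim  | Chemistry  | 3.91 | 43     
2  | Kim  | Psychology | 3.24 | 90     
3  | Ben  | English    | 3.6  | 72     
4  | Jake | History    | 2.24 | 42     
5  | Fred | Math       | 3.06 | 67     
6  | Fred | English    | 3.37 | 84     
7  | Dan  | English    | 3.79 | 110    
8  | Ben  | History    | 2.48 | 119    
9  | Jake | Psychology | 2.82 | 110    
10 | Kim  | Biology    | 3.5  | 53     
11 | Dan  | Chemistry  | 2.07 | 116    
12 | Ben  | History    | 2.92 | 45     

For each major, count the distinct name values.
SELECT major, COUNT(DISTINCT name)
FROM students
GROUP BY major

Result:
  Biology: 1 distinct
  Chemistry: 2 distinct
  English: 3 distinct
  History: 2 distinct
  Math: 1 distinct
  Psychology: 2 distinct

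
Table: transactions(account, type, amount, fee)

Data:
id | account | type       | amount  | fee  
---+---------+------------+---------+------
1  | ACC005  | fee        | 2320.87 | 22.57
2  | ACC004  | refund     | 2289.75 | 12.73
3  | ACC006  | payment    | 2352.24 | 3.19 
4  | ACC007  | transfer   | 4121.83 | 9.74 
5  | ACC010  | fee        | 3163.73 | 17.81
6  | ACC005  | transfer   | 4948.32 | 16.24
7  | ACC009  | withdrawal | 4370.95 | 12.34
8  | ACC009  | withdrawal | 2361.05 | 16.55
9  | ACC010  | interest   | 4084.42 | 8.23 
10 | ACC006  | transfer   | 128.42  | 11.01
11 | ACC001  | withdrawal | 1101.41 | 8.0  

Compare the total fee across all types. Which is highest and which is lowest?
SELECT type, SUM(fee)
FROM transactions
GROUP BY type
ORDER BY SUM(fee)

All groups:
  payment: 3.19
  interest: 8.23
  refund: 12.73
  withdrawal: 36.89
  transfer: 36.99
  fee: 40.38

Highest: fee (40.38)
Lowest: payment (3.19)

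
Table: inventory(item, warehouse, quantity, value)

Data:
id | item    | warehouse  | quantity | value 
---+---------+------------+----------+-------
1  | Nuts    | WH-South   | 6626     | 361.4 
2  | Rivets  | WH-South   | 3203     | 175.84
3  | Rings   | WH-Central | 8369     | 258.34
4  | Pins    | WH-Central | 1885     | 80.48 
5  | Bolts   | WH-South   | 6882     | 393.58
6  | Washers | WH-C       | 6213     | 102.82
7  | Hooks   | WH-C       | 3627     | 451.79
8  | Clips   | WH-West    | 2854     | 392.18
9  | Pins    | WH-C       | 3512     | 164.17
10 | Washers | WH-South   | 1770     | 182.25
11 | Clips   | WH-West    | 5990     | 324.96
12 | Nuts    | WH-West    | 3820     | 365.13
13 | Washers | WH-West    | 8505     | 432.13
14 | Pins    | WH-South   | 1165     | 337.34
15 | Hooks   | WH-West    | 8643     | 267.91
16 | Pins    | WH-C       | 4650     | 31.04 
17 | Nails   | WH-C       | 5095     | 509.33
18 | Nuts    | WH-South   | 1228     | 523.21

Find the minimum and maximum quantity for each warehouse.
SELECT warehouse, MIN(quantity), MAX(quantity)
FROM inventory
GROUP BY warehouse

Result:
  WH-C: min=3512, max=6213
  WH-Central: min=1885, max=8369
  WH-South: min=1165, max=6882
  WH-West: min=2854, max=8643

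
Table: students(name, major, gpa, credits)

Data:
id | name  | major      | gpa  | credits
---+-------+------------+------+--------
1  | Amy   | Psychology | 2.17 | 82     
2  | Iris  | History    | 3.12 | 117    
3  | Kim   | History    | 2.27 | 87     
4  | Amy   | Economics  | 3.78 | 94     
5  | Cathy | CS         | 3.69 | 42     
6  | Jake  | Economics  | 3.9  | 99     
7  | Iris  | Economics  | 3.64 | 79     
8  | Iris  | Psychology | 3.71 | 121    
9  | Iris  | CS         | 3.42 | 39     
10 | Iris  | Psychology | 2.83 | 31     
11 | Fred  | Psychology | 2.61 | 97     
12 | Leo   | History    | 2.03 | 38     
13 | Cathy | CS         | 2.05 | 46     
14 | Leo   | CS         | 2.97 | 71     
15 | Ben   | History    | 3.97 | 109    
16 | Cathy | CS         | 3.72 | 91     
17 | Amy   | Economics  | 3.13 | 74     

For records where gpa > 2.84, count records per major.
SELECT major, COUNT(*)
FROM students
WHERE gpa > 2.84
GROUP BY major

Note: WHERE filters rows before grouping.

Result:
  CS: 4
  Economics: 4
  History: 2
  Psychology: 1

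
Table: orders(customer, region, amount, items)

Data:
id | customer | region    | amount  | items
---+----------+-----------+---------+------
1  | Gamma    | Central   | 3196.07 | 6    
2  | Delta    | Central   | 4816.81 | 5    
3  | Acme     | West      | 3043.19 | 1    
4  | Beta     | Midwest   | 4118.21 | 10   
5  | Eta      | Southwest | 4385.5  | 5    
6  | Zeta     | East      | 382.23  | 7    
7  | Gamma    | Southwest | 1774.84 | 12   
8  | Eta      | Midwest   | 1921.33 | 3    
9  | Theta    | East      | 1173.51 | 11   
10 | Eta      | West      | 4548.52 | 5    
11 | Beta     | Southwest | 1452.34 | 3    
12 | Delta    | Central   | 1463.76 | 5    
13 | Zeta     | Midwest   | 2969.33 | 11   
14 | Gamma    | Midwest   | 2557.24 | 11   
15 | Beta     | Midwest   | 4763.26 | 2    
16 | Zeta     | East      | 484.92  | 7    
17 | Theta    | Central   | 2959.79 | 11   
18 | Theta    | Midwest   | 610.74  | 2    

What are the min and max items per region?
SELECT region, MIN(items), MAX(items)
FROM orders
GROUP BY region

Result:
  Central: min=5, max=11
  East: min=7, max=11
  Midwest: min=2, max=11
  Southwest: min=3, max=12
  West: min=1, max=5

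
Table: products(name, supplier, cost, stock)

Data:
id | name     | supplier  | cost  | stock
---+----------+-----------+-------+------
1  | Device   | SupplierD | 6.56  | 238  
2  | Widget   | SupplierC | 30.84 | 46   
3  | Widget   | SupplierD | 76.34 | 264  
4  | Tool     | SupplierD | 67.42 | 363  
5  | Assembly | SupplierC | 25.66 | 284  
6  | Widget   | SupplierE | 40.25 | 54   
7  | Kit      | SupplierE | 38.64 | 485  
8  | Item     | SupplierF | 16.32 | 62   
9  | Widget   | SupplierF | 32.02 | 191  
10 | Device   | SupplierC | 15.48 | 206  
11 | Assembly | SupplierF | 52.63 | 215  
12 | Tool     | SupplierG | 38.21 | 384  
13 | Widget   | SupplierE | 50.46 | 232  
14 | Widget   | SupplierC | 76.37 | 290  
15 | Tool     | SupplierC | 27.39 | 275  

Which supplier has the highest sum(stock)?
SELECT supplier, SUM(stock) as val
FROM products
GROUP BY supplier
ORDER BY val DESC
LIMIT 1

Result: SupplierC with sum(stock) = 1101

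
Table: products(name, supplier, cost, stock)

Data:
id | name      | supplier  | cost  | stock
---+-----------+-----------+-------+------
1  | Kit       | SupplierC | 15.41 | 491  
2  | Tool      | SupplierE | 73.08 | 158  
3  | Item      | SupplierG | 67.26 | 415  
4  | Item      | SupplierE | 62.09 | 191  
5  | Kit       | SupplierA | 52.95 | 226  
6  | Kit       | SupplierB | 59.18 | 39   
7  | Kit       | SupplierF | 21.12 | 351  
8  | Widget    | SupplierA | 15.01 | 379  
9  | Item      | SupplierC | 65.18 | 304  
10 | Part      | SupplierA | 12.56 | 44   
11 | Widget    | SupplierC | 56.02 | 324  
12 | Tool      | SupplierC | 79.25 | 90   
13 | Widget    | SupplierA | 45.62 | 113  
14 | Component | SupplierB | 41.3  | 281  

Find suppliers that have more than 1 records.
SELECT supplier, COUNT(*) as cnt
FROM products
GROUP BY supplier
HAVING COUNT(*) > 1

Result:
  SupplierA: 4
  SupplierB: 2
  SupplierC: 4
  SupplierE: 2

Note: HAVING filters groups after aggregation, WHERE filters rows before.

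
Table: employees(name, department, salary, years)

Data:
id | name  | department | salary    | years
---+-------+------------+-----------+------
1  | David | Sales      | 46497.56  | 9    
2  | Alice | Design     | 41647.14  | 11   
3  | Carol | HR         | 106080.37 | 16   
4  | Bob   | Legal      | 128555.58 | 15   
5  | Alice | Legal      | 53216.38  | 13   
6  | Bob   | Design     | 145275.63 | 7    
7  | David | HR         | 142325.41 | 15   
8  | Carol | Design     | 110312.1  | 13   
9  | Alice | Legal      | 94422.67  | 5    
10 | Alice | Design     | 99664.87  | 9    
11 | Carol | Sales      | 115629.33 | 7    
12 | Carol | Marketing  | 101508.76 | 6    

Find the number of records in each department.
SELECT department, COUNT(*) as count
FROM employees
GROUP BY department

Result:
  Design: 4
  HR: 2
  Legal: 3
  Marketing: 1
  Sales: 2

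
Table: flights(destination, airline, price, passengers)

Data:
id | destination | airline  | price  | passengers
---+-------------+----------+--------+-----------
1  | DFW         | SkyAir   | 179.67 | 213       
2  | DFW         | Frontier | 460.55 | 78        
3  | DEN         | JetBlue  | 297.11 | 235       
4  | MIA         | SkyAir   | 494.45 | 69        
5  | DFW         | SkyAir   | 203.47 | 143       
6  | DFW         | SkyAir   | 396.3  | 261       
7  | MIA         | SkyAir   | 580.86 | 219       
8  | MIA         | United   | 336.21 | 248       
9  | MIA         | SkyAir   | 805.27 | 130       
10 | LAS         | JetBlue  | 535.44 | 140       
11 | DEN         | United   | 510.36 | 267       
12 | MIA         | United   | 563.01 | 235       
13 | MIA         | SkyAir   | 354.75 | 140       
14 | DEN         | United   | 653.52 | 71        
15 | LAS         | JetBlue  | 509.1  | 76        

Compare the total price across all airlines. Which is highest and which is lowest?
SELECT airline, SUM(price)
FROM flights
GROUP BY airline
ORDER BY SUM(price)

All groups:
  Frontier: 460.55
  JetBlue: 1341.65
  United: 2063.10
  SkyAir: 3014.77

Highest: SkyAir (3014.77)
Lowest: Frontier (460.55)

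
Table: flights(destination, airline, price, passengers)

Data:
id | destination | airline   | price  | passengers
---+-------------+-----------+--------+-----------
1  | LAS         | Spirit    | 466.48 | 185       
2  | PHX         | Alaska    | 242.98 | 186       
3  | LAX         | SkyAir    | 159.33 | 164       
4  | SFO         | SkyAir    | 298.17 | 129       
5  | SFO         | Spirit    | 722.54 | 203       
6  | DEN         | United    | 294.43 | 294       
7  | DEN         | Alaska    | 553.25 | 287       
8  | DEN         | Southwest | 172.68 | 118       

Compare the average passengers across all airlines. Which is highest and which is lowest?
SELECT airline, AVG(passengers)
FROM flights
GROUP BY airline
ORDER BY AVG(passengers)

All groups:
  Southwest: 118.00
  SkyAir: 146.50
  Spirit: 194.00
  Alaska: 236.50
  United: 294.00

Highest: United (294.00)
Lowest: Southwest (118.00)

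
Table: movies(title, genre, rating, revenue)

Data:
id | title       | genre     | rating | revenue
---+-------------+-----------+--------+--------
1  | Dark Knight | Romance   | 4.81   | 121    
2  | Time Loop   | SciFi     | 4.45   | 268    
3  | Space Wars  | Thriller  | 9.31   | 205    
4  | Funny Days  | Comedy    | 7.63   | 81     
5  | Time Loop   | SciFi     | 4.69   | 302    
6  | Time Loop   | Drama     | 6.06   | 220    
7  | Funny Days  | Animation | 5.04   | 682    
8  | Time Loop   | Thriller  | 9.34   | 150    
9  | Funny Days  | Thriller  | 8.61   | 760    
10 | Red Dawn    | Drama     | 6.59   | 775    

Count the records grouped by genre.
SELECT genre, COUNT(*) as count
FROM movies
GROUP BY genre

Result:
  Animation: 1
  Comedy: 1
  Drama: 2
  Romance: 1
  SciFi: 2
  Thriller: 3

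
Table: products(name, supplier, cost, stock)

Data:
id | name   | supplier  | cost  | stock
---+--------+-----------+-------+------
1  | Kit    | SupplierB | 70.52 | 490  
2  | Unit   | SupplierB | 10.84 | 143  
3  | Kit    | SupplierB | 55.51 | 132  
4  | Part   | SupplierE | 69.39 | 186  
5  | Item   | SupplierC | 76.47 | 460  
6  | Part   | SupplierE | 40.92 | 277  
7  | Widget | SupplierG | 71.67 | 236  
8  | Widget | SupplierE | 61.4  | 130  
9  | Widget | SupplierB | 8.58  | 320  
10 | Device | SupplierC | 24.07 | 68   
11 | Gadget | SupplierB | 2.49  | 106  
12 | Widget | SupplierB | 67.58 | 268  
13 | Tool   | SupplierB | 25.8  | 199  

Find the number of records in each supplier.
SELECT supplier, COUNT(*) as count
FROM products
GROUP BY supplier

Result:
  SupplierB: 7
  SupplierC: 2
  SupplierE: 3
  SupplierG: 1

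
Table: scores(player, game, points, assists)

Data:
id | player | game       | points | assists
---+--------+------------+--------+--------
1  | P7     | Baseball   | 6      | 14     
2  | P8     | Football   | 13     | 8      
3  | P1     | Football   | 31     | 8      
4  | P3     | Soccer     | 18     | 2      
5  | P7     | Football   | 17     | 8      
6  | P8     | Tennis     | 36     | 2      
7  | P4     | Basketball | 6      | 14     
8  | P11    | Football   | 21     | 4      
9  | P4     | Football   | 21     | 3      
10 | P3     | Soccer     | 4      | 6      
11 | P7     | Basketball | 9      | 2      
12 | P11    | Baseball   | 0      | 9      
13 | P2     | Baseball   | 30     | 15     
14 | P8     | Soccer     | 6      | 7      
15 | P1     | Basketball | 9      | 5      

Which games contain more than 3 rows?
SELECT game, COUNT(*) as cnt
FROM scores
GROUP BY game
HAVING COUNT(*) > 3

Result:
  Football: 5

Note: HAVING filters groups after aggregation, WHERE filters rows before.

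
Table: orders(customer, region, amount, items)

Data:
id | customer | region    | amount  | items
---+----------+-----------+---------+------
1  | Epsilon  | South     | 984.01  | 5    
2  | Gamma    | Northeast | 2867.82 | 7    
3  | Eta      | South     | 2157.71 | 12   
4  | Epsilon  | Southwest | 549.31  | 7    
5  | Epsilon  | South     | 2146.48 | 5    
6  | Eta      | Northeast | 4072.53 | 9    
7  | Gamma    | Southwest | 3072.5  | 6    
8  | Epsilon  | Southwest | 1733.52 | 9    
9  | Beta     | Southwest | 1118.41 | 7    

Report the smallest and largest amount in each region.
SELECT region, MIN(amount), MAX(amount)
FROM orders
GROUP BY region

Result:
  Northeast: min=2867.82, max=4072.53
  South: min=984.01, max=2157.71
  Southwest: min=549.31, max=3072.50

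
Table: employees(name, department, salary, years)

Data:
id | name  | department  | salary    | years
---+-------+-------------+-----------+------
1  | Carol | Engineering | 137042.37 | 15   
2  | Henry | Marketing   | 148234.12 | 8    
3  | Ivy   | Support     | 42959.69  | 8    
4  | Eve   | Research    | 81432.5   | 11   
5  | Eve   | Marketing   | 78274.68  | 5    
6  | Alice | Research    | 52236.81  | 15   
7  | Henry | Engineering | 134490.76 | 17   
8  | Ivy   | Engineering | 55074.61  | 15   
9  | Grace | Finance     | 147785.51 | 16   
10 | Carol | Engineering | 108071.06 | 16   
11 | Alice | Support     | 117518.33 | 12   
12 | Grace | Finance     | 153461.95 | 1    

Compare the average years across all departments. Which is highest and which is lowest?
SELECT department, AVG(years)
FROM employees
GROUP BY department
ORDER BY AVG(years)

All groups:
  Marketing: 6.50
  Finance: 8.50
  Support: 10.00
  Research: 13.00
  Engineering: 15.75

Highest: Engineering (15.75)
Lowest: Marketing (6.50)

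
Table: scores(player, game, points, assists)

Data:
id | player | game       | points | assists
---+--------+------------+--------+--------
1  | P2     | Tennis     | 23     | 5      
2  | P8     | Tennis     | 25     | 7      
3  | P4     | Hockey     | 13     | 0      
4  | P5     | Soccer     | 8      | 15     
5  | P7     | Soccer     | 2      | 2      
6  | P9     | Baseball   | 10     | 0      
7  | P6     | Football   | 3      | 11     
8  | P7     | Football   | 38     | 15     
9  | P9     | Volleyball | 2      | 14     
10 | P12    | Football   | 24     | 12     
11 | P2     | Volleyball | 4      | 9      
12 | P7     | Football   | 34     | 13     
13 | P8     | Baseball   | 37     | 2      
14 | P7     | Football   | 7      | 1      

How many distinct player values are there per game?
SELECT game, COUNT(DISTINCT player)
FROM scores
GROUP BY game

Result:
  Baseball: 2 distinct
  Football: 3 distinct
  Hockey: 1 distinct
  Soccer: 2 distinct
  Tennis: 2 distinct
  Volleyball: 2 distinct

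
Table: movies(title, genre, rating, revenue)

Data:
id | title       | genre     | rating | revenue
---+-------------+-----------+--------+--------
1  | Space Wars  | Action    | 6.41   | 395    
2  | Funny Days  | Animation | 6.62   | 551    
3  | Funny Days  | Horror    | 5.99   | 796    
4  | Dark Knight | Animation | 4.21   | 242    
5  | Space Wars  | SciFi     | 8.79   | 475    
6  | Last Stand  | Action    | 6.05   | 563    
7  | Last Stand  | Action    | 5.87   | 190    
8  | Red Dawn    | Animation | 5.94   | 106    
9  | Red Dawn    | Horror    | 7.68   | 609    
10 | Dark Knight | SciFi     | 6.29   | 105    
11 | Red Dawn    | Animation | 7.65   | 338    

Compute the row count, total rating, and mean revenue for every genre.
SELECT genre,
       COUNT(*) as cnt,
       SUM(rating) as total_rating,
       AVG(revenue) as avg_revenue
FROM movies
GROUP BY genre

Result:
  Action: 3 records, 18.33 total rating, 382.67 avg revenue
  Animation: 4 records, 24.42 total rating, 309.25 avg revenue
  Horror: 2 records, 13.67 total rating, 702.50 avg revenue
  SciFi: 2 records, 15.08 total rating, 290.00 avg revenue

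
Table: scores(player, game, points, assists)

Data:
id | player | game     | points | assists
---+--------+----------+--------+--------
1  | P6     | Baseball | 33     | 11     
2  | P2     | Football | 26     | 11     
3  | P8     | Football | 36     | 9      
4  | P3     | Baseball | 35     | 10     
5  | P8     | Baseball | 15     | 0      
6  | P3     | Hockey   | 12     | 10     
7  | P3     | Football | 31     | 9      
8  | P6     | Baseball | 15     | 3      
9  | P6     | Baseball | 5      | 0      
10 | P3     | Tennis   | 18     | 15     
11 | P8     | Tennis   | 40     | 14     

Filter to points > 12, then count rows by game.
SELECT game, COUNT(*)
FROM scores
WHERE points > 12
GROUP BY game

Note: WHERE filters rows before grouping.

Result:
  Baseball: 4
  Football: 3
  Tennis: 2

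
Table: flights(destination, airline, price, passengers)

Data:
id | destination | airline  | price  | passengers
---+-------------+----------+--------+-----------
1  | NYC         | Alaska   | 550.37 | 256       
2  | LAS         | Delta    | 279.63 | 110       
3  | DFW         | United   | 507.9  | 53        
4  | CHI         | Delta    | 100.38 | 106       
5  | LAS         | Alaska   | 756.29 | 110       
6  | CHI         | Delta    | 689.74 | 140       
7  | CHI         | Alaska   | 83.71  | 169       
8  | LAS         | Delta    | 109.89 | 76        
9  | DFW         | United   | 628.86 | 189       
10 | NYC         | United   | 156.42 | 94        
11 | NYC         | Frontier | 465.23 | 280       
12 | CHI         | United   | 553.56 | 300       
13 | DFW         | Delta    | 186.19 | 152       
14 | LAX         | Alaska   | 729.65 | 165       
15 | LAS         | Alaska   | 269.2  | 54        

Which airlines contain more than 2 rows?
SELECT airline, COUNT(*) as cnt
FROM flights
GROUP BY airline
HAVING COUNT(*) > 2

Result:
  Alaska: 5
  Delta: 5
  United: 4

Note: HAVING filters groups after aggregation, WHERE filters rows before.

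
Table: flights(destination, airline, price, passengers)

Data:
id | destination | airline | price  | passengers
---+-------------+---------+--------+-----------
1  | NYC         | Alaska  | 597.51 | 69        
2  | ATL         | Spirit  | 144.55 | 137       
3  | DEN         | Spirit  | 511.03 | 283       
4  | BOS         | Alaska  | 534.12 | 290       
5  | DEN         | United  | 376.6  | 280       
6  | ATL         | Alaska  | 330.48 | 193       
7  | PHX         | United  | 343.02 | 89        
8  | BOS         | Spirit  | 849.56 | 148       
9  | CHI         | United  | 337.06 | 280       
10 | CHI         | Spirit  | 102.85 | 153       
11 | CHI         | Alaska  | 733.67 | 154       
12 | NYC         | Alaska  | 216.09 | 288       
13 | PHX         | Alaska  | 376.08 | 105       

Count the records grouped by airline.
SELECT airline, COUNT(*) as count
FROM flights
GROUP BY airline

Result:
  Alaska: 6
  Spirit: 4
  United: 3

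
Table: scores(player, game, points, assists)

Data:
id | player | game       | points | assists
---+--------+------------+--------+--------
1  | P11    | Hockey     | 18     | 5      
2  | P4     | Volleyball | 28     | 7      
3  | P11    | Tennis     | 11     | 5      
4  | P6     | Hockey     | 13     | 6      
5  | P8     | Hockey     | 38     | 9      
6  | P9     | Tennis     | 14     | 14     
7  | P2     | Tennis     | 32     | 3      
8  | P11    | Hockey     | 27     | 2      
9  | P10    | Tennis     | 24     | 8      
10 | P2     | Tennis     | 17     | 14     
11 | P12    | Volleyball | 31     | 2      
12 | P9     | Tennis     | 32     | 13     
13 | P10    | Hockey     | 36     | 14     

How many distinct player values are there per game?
SELECT game, COUNT(DISTINCT player)
FROM scores
GROUP BY game

Result:
  Hockey: 4 distinct
  Tennis: 4 distinct
  Volleyball: 2 distinct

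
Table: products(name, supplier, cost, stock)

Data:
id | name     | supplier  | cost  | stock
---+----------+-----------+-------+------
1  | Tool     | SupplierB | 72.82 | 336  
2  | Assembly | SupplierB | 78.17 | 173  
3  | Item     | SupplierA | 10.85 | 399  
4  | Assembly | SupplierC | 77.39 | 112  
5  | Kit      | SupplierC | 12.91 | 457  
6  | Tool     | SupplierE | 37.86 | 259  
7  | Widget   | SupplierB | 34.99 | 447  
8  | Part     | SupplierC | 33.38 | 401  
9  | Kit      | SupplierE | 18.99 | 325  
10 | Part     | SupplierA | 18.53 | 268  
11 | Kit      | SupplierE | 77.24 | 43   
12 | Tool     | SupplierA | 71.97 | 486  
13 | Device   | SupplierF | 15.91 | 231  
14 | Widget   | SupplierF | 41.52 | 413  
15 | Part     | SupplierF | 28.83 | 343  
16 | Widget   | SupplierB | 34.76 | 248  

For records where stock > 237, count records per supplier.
SELECT supplier, COUNT(*)
FROM products
WHERE stock > 237
GROUP BY supplier

Note: WHERE filters rows before grouping.

Result:
  SupplierA: 3
  SupplierB: 3
  SupplierC: 2
  SupplierE: 2
  SupplierF: 2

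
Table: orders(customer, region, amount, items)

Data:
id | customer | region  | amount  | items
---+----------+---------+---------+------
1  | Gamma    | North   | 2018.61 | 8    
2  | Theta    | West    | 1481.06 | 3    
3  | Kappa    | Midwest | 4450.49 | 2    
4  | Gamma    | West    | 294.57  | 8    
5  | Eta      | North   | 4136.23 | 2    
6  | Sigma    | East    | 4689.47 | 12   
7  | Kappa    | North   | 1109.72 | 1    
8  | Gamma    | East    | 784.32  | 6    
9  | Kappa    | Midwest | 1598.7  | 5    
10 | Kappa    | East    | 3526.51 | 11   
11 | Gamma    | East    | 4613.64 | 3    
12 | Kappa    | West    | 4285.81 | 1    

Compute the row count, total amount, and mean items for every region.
SELECT region,
       COUNT(*) as cnt,
       SUM(amount) as total_amount,
       AVG(items) as avg_items
FROM orders
GROUP BY region

Result:
  East: 4 records, 13613.94 total amount, 8.00 avg items
  Midwest: 2 records, 6049.19 total amount, 3.50 avg items
  North: 3 records, 7264.56 total amount, 3.67 avg items
  West: 3 records, 6061.44 total amount, 4.00 avg items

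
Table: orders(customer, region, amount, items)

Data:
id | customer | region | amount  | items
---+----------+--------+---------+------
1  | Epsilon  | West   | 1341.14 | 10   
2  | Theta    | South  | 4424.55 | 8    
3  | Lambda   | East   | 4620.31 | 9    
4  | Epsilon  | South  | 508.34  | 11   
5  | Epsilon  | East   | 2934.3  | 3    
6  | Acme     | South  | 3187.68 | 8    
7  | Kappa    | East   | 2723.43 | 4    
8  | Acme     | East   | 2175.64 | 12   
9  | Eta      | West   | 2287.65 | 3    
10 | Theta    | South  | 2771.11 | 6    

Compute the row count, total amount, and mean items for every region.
SELECT region,
       COUNT(*) as cnt,
       SUM(amount) as total_amount,
       AVG(items) as avg_items
FROM orders
GROUP BY region

Result:
  East: 4 records, 12453.68 total amount, 7.00 avg items
  South: 4 records, 10891.68 total amount, 8.25 avg items
  West: 2 records, 3628.79 total amount, 6.50 avg items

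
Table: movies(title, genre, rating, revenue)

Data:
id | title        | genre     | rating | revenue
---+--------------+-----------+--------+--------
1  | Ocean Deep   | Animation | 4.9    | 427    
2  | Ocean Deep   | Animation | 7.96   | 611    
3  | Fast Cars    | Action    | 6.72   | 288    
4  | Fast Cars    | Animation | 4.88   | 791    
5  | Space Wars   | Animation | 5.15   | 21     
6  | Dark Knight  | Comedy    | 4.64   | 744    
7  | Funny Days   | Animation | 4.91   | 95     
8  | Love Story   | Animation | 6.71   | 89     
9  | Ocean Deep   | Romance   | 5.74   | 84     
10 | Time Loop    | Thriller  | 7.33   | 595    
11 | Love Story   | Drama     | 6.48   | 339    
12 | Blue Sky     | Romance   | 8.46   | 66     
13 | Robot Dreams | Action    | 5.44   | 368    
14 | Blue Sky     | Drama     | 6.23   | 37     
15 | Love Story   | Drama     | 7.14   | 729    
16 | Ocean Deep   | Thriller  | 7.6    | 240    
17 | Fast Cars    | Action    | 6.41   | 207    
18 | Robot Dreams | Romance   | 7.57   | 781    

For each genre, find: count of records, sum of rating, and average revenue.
SELECT genre,
       COUNT(*) as cnt,
       SUM(rating) as total_rating,
       AVG(revenue) as avg_revenue
FROM movies
GROUP BY genre

Result:
  Action: 3 records, 18.57 total rating, 287.67 avg revenue
  Animation: 6 records, 34.51 total rating, 339.00 avg revenue
  Comedy: 1 records, 4.64 total rating, 744.00 avg revenue
  Drama: 3 records, 19.85 total rating, 368.33 avg revenue
  Romance: 3 records, 21.77 total rating, 310.33 avg revenue
  Thriller: 2 records, 14.93 total rating, 417.50 avg revenue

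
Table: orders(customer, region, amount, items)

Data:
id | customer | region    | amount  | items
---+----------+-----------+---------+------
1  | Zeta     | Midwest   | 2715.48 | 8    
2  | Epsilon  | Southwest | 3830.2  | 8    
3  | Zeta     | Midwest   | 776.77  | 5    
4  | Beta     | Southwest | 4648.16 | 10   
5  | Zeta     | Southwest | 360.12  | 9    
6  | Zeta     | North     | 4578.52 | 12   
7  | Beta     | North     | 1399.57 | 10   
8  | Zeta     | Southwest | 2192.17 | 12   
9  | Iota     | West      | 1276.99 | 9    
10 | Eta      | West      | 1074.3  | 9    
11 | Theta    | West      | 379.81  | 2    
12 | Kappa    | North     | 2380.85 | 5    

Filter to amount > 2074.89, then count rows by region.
SELECT region, COUNT(*)
FROM orders
WHERE amount > 2074.89
GROUP BY region

Note: WHERE filters rows before grouping.

Result:
  Midwest: 1
  North: 2
  Southwest: 3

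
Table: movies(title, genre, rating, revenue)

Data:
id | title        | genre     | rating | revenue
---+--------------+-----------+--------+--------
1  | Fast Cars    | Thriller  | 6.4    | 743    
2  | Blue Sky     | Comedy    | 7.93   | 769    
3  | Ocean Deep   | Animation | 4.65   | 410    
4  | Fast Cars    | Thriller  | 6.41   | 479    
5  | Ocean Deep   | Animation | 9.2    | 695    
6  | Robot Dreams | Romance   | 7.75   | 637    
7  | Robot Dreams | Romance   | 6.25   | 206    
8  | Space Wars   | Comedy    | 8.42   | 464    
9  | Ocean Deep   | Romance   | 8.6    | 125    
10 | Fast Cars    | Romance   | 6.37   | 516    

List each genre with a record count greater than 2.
SELECT genre, COUNT(*) as cnt
FROM movies
GROUP BY genre
HAVING COUNT(*) > 2

Result:
  Romance: 4

Note: HAVING filters groups after aggregation, WHERE filters rows before.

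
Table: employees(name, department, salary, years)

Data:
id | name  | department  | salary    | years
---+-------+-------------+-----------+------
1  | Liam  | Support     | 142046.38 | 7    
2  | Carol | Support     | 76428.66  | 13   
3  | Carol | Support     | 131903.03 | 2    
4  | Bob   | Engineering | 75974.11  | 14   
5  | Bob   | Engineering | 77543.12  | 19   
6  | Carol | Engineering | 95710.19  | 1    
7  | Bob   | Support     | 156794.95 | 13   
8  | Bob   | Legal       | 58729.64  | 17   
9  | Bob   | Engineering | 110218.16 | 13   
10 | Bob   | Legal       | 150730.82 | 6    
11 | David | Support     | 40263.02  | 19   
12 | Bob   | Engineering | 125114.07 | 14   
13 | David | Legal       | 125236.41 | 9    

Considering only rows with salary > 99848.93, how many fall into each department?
SELECT department, COUNT(*)
FROM employees
WHERE salary > 99848.93
GROUP BY department

Note: WHERE filters rows before grouping.

Result:
  Engineering: 2
  Legal: 2
  Support: 3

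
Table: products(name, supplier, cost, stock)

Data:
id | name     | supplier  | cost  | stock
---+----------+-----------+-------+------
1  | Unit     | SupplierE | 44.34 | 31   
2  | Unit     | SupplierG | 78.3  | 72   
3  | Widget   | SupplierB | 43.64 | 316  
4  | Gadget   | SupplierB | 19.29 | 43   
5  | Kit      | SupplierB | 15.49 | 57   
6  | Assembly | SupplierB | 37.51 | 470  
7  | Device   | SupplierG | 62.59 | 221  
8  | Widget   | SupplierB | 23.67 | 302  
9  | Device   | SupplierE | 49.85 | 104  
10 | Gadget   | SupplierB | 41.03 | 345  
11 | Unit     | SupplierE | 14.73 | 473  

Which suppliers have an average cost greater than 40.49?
SELECT supplier, AVG(cost)
FROM products
GROUP BY supplier
HAVING AVG(cost) > 40.49

Result:
  SupplierG: avg=70.45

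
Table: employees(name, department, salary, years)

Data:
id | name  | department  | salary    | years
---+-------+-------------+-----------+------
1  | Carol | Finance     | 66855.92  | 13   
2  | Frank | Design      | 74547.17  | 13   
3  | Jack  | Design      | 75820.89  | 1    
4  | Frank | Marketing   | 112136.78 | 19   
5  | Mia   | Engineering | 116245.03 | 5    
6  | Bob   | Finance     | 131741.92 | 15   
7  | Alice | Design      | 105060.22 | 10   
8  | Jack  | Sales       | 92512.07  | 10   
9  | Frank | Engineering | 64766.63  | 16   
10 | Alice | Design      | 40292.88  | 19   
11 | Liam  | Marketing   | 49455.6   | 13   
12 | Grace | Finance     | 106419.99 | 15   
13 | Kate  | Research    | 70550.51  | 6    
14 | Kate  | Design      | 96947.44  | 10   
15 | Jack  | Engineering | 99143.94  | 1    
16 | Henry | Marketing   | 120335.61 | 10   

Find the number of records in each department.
SELECT department, COUNT(*) as count
FROM employees
GROUP BY department

Result:
  Design: 5
  Engineering: 3
  Finance: 3
  Marketing: 3
  Research: 1
  Sales: 1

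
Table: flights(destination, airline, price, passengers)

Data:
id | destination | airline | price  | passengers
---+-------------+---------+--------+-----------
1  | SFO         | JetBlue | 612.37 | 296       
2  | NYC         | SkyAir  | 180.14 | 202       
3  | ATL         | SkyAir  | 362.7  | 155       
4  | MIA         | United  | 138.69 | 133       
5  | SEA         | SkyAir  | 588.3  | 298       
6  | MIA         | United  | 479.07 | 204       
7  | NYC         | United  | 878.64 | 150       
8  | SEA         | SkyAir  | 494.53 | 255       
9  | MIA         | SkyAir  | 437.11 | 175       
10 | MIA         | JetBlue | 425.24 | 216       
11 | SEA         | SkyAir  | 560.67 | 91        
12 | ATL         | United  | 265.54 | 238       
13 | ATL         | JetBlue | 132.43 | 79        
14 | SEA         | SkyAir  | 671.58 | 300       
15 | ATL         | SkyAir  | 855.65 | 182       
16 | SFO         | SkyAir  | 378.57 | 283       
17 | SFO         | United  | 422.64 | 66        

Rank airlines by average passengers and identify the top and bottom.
SELECT airline, AVG(passengers)
FROM flights
GROUP BY airline
ORDER BY AVG(passengers)

All groups:
  United: 158.20
  JetBlue: 197.00
  SkyAir: 215.67

Highest: SkyAir (215.67)
Lowest: United (158.20)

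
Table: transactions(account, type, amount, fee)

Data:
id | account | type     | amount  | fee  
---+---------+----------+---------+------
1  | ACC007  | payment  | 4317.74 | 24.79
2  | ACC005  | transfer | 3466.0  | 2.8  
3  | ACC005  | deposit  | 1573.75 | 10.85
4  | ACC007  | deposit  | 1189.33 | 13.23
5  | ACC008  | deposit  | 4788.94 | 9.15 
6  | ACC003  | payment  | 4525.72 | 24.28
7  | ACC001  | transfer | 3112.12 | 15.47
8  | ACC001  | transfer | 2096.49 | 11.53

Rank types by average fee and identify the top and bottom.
SELECT type, AVG(fee)
FROM transactions
GROUP BY type
ORDER BY AVG(fee)

All groups:
  transfer: 9.93
  deposit: 11.08
  payment: 24.54

Highest: payment (24.54)
Lowest: transfer (9.93)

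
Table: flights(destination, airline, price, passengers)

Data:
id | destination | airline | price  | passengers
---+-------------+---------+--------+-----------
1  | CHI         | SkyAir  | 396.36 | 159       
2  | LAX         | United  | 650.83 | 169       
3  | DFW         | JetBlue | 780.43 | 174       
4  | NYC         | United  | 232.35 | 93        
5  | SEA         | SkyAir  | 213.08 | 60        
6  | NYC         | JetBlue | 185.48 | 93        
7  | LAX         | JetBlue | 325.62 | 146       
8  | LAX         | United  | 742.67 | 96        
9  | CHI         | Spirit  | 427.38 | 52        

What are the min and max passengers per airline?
SELECT airline, MIN(passengers), MAX(passengers)
FROM flights
GROUP BY airline

Result:
  JetBlue: min=93, max=174
  SkyAir: min=60, max=159
  Spirit: min=52, max=52
  United: min=93, max=169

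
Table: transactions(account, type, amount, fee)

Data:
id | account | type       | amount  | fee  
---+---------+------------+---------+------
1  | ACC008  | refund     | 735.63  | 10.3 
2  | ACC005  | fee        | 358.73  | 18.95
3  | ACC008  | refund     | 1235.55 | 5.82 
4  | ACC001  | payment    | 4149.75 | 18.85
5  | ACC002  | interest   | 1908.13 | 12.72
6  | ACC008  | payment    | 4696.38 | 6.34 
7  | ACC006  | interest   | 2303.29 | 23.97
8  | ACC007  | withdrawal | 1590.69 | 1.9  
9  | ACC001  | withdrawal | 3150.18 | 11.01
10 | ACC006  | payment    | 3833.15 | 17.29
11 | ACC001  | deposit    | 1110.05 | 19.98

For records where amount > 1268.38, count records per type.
SELECT type, COUNT(*)
FROM transactions
WHERE amount > 1268.38
GROUP BY type

Note: WHERE filters rows before grouping.

Result:
  interest: 2
  payment: 3
  withdrawal: 2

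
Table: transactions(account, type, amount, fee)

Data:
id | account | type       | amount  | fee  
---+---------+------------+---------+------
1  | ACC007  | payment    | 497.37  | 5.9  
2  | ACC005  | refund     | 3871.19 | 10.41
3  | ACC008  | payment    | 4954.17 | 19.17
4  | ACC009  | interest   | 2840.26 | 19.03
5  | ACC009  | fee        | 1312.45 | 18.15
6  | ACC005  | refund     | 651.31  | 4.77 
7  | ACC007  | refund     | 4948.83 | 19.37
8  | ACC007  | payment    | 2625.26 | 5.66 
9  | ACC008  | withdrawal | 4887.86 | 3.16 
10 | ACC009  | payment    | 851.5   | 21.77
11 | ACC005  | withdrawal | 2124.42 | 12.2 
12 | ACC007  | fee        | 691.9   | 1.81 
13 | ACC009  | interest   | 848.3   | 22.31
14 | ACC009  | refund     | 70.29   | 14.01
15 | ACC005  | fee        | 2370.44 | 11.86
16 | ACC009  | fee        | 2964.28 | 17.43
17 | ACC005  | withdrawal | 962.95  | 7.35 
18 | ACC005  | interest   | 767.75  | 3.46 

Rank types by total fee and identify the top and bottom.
SELECT type, SUM(fee)
FROM transactions
GROUP BY type
ORDER BY SUM(fee)

All groups:
  withdrawal: 22.71
  interest: 44.80
  refund: 48.56
  fee: 49.25
  payment: 52.50

Highest: payment (52.50)
Lowest: withdrawal (22.71)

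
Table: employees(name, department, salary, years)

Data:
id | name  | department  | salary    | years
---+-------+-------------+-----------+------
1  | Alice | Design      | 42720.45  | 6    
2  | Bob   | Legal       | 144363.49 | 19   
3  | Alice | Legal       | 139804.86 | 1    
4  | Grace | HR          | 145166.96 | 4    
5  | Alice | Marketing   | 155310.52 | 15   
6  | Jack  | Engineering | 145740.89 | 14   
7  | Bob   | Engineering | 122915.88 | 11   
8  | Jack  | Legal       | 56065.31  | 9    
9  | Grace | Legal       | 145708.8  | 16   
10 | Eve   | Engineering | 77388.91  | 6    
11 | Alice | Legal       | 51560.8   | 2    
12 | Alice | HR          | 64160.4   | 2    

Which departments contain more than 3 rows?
SELECT department, COUNT(*) as cnt
FROM employees
GROUP BY department
HAVING COUNT(*) > 3

Result:
  Legal: 5

Note: HAVING filters groups after aggregation, WHERE filters rows before.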